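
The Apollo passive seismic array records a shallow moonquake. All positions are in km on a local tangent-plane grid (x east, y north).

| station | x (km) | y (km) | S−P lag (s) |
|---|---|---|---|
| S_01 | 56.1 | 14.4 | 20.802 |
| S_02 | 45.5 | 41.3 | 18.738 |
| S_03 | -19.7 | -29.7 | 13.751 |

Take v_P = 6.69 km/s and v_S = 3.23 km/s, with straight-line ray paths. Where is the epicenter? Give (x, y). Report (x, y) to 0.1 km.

Distance from S−P lag: d = Δt · v_P v_S / (v_P − v_S) = Δt · (6.69·3.23)/(6.69−3.23) ≈ 6.2453·Δt.
So d_S_01 = 129.91, d_S_02 = 117.02, d_S_03 = 85.88 km.
Circle about each station: (x − 56.1)² + (y − 14.4)² = 129.91²; (x − 45.5)² + (y − 41.3)² = 117.02²; (x + 19.7)² + (y + 29.7)² = 85.88².
Subtracting the S_01 equation from the S_02 and S_03 equations removes the quadratic terms:
-21.2 x + 53.8 y = 3604.30
-151.6 x − 88.2 y = 7416.84
Solving the 2×2 system: x ≈ -71.5, y ≈ 38.8 km.

-71.5 km east, 38.8 km north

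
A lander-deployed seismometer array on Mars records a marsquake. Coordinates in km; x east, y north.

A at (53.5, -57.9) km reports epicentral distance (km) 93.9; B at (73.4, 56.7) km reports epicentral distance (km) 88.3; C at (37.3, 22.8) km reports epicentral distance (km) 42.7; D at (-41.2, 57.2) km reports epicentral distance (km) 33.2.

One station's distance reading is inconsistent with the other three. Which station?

Solve using three stations at a time. Using A, B, C (subtract circle equations pairwise → linear system) gives (x, y) ≈ (-4.8, 15.7).
Distances from that point to each station vs reported:
  A: calculated 93.9 vs reported 93.9 → residual 0.0 km
  B: calculated 88.3 vs reported 88.3 → residual 0.0 km
  C: calculated 42.7 vs reported 42.7 → residual 0.0 km
  D: calculated 55.2 vs reported 33.2 → residual 22.0 km
A, B, C are mutually consistent (residuals ≈ 0); D is off by 22.0 km.

D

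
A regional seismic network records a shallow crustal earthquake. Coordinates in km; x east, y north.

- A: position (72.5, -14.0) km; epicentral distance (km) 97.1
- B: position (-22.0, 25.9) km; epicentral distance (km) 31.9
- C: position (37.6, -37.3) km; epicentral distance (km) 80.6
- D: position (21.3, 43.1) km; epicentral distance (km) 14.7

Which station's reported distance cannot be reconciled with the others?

Solve using three stations at a time. Using B, C, D (subtract circle equations pairwise → linear system) gives (x, y) ≈ (7.7, 37.5).
Distances from that point to each station vs reported:
  A: calculated 82.8 vs reported 97.1 → residual 14.3 km
  B: calculated 31.9 vs reported 31.9 → residual 0.0 km
  C: calculated 80.6 vs reported 80.6 → residual 0.0 km
  D: calculated 14.7 vs reported 14.7 → residual 0.0 km
B, C, D are mutually consistent (residuals ≈ 0); A is off by 14.3 km.

A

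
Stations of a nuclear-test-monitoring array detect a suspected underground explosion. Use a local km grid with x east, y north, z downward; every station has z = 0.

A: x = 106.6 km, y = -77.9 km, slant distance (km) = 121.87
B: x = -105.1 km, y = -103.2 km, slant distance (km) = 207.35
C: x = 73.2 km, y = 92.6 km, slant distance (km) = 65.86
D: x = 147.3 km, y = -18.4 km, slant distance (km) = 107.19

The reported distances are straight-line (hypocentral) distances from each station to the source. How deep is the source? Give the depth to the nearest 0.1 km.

Each station gives a sphere (x−x_i)² + (y−y_i)² + z² = d_i² (stations at z=0).
Subtracting the A sphere from B and C: z² cancels, leaving linear equations in x and y:
-423.4 x − 50.6 y = -23877.45
-66.8 x + 341.0 y = 7015.79
Solving: x ≈ 52.702, y ≈ 30.898 km (keep extra digits for the depth step; rounded: 52.7, 30.9).
Then from the A sphere: z² = 121.87² − (x − 106.6)² − (y + 77.9)² with x = 52.702, y = 30.898, so z ≈ 10.502 ≈ 10.5 km.
Check against D (with the unrounded solution): distance 107.19 ≈ 107.19 km. ✓

depth ≈ 10.5 km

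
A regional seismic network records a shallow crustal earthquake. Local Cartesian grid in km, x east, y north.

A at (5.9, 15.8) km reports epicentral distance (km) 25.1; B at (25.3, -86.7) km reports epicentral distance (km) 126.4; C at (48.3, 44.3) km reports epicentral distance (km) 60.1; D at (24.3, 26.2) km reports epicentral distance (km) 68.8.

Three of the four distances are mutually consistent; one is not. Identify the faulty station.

D

Solve using three stations at a time. Using A, B, C (subtract circle equations pairwise → linear system) gives (x, y) ≈ (-11.0, 34.4).
Distances from that point to each station vs reported:
  A: calculated 25.1 vs reported 25.1 → residual 0.0 km
  B: calculated 126.4 vs reported 126.4 → residual 0.0 km
  C: calculated 60.1 vs reported 60.1 → residual 0.0 km
  D: calculated 36.2 vs reported 68.8 → residual 32.6 km
A, B, C are mutually consistent (residuals ≈ 0); D is off by 32.6 km.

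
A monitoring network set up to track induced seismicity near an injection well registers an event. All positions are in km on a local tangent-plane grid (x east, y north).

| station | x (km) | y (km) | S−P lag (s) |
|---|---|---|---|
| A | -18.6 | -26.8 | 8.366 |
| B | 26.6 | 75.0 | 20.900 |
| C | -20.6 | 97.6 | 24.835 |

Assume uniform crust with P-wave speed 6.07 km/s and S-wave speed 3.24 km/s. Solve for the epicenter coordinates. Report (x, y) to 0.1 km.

x ≈ 20.2 km, y ≈ -70.1 km

Distance from S−P lag: d = Δt · v_P v_S / (v_P − v_S) = Δt · (6.07·3.24)/(6.07−3.24) ≈ 6.9494·Δt.
So d_A = 58.14, d_B = 145.24, d_C = 172.59 km.
Circle about each station: (x + 18.6)² + (y + 26.8)² = 58.14²; (x − 26.6)² + (y − 75.0)² = 145.24²; (x + 20.6)² + (y − 97.6)² = 172.59².
Subtracting the A equation from the B and C equations removes the quadratic terms:
90.4 x + 203.6 y = -12446.04
-4.0 x + 248.8 y = -17521.13
Solving the 2×2 system: x ≈ 20.2, y ≈ -70.1 km.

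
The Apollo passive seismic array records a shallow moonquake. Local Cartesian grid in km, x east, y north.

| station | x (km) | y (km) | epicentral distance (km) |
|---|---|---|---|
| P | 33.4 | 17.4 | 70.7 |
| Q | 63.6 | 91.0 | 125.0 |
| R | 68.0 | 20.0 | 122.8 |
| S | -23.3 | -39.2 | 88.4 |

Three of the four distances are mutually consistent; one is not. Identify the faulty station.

Solve using three stations at a time. Using Q, R, S (subtract circle equations pairwise → linear system) gives (x, y) ≈ (-52.4, 44.3).
Distances from that point to each station vs reported:
  P: calculated 89.9 vs reported 70.7 → residual 19.2 km
  Q: calculated 125.0 vs reported 125.0 → residual 0.0 km
  R: calculated 122.8 vs reported 122.8 → residual 0.0 km
  S: calculated 88.5 vs reported 88.4 → residual 0.1 km
Q, R, S are mutually consistent (residuals ≈ 0); P is off by 19.2 km.

P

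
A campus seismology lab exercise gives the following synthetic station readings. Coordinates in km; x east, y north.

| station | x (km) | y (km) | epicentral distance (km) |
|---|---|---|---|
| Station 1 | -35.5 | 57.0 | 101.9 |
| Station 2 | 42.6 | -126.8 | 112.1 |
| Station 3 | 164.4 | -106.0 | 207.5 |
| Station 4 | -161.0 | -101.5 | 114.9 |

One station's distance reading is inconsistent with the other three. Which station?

Station 4

Solve using three stations at a time. Using Station 1, Station 2, Station 3 (subtract circle equations pairwise → linear system) gives (x, y) ≈ (-33.9, -44.9).
Distances from that point to each station vs reported:
  Station 1: calculated 101.9 vs reported 101.9 → residual 0.0 km
  Station 2: calculated 112.1 vs reported 112.1 → residual 0.0 km
  Station 3: calculated 207.5 vs reported 207.5 → residual 0.0 km
  Station 4: calculated 139.2 vs reported 114.9 → residual 24.3 km
Station 1, Station 2, Station 3 are mutually consistent (residuals ≈ 0); Station 4 is off by 24.3 km.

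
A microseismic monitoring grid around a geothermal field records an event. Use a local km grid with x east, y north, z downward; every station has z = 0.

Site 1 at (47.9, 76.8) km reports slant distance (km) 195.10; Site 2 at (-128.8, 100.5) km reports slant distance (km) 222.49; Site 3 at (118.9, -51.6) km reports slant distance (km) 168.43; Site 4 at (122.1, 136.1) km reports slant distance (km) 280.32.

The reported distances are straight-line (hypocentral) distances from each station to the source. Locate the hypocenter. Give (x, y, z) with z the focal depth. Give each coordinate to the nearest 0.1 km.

Each station gives a sphere (x−x_i)² + (y−y_i)² + z² = d_i² (stations at z=0).
Subtracting the Site 1 sphere from Site 2 and Site 3: z² cancels, leaving linear equations in x and y:
-353.4 x + 47.4 y = 7059.25
142.0 x − 256.8 y = 18302.47
Solving: x ≈ -31.900, y ≈ -88.911 km (keep extra digits for the depth step; rounded: -31.9, -88.9).
Then from the Site 1 sphere: z² = 195.10² − (x − 47.9)² − (y − 76.8)² with x = -31.900, y = -88.911, so z ≈ 65.083 ≈ 65.1 km.

(-31.9, -88.9, 65.1)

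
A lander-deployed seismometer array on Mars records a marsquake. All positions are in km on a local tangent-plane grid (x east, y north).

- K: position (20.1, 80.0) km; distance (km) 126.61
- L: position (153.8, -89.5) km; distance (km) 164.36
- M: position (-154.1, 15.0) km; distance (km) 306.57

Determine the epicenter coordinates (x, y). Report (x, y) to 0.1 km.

Circle about each station: (x − 20.1)² + (y − 80.0)² = 126.61²; (x − 153.8)² + (y + 89.5)² = 164.36²; (x + 154.1)² + (y − 15.0)² = 306.57².
Subtracting pairs of circle equations eliminates x²+y² and gives linear equations (the radical axes):
267.4 x − 339.0 y = 13876.56
-348.4 x − 130.0 y = -60787.27
Solving the 2×2 system: x ≈ 146.6, y ≈ 74.7 km.
Check against K (with the unrounded x, y): √((x − 20.1)²+(y − 80.0)²) = 126.61 ≈ 126.61 km. ✓

146.6 km east, 74.7 km north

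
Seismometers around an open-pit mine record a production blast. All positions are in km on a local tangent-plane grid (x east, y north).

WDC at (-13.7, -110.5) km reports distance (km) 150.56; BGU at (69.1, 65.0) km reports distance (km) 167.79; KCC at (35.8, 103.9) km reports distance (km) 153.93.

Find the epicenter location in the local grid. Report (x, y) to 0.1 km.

x ≈ -92.0 km, y ≈ 18.1 km

Circle about each station: (x + 13.7)² + (y + 110.5)² = 150.56²; (x − 69.1)² + (y − 65.0)² = 167.79²; (x − 35.8)² + (y − 103.9)² = 153.93².
Subtracting the WDC equation from the BGU and KCC equations removes the quadratic terms:
165.6 x + 351.0 y = -8883.30
99.0 x + 428.8 y = -1347.22
Solving the 2×2 system: x ≈ -92.0, y ≈ 18.1 km.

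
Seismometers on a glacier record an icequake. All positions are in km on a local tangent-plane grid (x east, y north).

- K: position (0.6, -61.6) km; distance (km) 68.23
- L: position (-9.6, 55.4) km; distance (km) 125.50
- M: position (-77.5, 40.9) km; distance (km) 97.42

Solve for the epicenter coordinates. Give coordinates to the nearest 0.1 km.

(-67.4, -56.0)

Circle about each station: (x − 0.6)² + (y + 61.6)² = 68.23²; (x + 9.6)² + (y − 55.4)² = 125.50²; (x + 77.5)² + (y − 40.9)² = 97.42².
Subtracting the K equation from the L and M equations removes the quadratic terms:
-20.4 x + 234.0 y = -11728.52
-156.2 x + 205.0 y = -951.18
Solving the 2×2 system: x ≈ -67.4, y ≈ -56.0 km.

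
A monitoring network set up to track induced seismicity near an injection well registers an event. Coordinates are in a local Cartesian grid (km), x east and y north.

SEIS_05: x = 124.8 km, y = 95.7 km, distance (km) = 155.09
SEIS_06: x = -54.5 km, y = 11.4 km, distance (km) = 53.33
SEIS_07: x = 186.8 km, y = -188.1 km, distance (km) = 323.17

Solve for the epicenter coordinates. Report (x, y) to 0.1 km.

(-25.1, 55.9)

Circle about each station: (x − 124.8)² + (y − 95.7)² = 155.09²; (x + 54.5)² + (y − 11.4)² = 53.33²; (x − 186.8)² + (y + 188.1)² = 323.17².
Subtracting the SEIS_05 equation from the SEIS_06 and SEIS_07 equations removes the quadratic terms:
-358.6 x − 168.6 y = -424.50
124.0 x − 567.6 y = -34843.62
Solving the 2×2 system: x ≈ -25.1, y ≈ 55.9 km.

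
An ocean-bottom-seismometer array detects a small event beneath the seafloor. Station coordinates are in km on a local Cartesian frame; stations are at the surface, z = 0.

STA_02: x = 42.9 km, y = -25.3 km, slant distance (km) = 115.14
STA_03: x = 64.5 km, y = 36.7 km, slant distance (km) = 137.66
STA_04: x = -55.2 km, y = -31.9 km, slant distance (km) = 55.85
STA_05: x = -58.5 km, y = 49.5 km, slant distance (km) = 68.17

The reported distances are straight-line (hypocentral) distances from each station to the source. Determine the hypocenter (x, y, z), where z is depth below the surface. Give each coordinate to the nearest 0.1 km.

Each station gives a sphere (x−x_i)² + (y−y_i)² + z² = d_i² (stations at z=0).
Subtracting the STA_02 sphere from STA_03 and STA_04: z² cancels, leaving linear equations in x and y:
43.2 x + 124.0 y = -2666.42
-196.2 x − 13.2 y = 11722.15
Solving: x ≈ -59.698, y ≈ -0.705 km (keep extra digits for the depth step; rounded: -59.7, -0.7).
Then from the STA_02 sphere: z² = 115.14² − (x − 42.9)² − (y + 25.3)² with x = -59.698, y = -0.705, so z ≈ 46.108 ≈ 46.1 km.

(-59.7, -0.7, 46.1)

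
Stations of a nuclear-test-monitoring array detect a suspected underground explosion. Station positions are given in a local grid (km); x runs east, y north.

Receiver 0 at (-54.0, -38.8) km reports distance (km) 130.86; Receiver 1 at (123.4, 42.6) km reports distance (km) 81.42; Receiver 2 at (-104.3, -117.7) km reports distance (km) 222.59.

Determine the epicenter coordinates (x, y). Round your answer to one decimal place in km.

Circle about each station: (x + 54.0)² + (y + 38.8)² = 130.86²; (x − 123.4)² + (y − 42.6)² = 81.42²; (x + 104.3)² + (y + 117.7)² = 222.59².
Subtracting the Receiver 0 equation from the Receiver 1 and Receiver 2 equations removes the quadratic terms:
354.8 x + 162.8 y = 23116.00
-100.6 x − 157.8 y = -12111.63
Solving the 2×2 system: x ≈ 42.3, y ≈ 49.8 km.

(42.3, 49.8)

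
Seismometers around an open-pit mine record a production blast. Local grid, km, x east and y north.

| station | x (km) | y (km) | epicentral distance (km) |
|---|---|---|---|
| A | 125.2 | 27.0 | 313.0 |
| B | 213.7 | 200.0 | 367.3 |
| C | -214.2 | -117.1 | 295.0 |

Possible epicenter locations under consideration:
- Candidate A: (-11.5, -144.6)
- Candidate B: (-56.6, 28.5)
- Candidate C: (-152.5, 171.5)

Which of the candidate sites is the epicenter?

For each candidate, compare |candidate − station| to the reported distance:
Candidate A: residuals A 93.6, B 44.4, C 90.4 → max 93.6 km
Candidate B: residuals A 131.2, B 47.2, C 80.4 → max 131.2 km
Candidate C: residuals A 0.0, B 0.0, C 0.1 → max 0.1 km
Only Candidate C has all residuals ≈ 0.

Candidate C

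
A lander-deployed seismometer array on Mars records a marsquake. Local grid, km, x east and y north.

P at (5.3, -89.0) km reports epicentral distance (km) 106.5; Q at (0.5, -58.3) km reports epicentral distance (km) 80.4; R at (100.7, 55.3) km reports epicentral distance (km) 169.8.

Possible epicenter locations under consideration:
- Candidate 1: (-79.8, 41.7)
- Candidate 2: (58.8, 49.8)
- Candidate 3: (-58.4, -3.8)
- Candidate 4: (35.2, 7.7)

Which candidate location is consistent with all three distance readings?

Candidate 3

For each candidate, compare |candidate − station| to the reported distance:
Candidate 1: residuals P 49.5, Q 47.9, R 11.2 → max 49.5 km
Candidate 2: residuals P 42.3, Q 42.4, R 127.5 → max 127.5 km
Candidate 3: residuals P 0.1, Q 0.2, R 0.1 → max 0.2 km
Candidate 4: residuals P 5.3, Q 5.8, R 88.8 → max 88.8 km
Only Candidate 3 has all residuals ≈ 0.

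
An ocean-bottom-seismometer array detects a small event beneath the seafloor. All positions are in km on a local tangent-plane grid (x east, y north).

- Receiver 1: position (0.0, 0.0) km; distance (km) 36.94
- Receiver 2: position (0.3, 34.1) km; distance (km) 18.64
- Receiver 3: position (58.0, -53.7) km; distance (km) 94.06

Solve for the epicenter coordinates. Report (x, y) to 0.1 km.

Circle about each station: x² + y² = 36.94²; (x − 0.3)² + (y − 34.1)² = 18.64²; (x − 58.0)² + (y + 53.7)² = 94.06².
Subtracting the Receiver 1 equation from the Receiver 2 and Receiver 3 equations removes the quadratic terms:
0.6 x + 68.2 y = 2180.01
116.0 x − 107.4 y = -1235.03
Solving the 2×2 system: x ≈ 18.8, y ≈ 31.8 km.
Check against Receiver 1 (with the unrounded x, y): √(x²+y²) = 36.94 ≈ 36.94 km. ✓

x ≈ 18.8 km, y ≈ 31.8 km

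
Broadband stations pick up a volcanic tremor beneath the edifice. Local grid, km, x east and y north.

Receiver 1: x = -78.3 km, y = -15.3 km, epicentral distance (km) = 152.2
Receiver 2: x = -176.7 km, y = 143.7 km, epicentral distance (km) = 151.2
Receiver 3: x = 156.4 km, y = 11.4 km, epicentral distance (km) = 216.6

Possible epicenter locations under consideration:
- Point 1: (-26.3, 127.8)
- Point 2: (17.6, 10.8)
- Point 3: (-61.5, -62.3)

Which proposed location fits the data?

Point 1

For each candidate, compare |candidate − station| to the reported distance:
Point 1: residuals Receiver 1 0.1, Receiver 2 0.0, Receiver 3 0.0 → max 0.1 km
Point 2: residuals Receiver 1 52.8, Receiver 2 84.2, Receiver 3 77.8 → max 84.2 km
Point 3: residuals Receiver 1 102.3, Receiver 2 84.8, Receiver 3 13.4 → max 102.3 km
Only Point 1 has all residuals ≈ 0.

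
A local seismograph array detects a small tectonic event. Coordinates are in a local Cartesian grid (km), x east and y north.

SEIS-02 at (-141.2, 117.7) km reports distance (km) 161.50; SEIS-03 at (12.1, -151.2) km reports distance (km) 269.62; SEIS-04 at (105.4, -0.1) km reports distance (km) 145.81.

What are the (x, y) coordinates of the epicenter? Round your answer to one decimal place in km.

20.3 km east, 118.3 km north

Circle about each station: (x + 141.2)² + (y − 117.7)² = 161.50²; (x − 12.1)² + (y + 151.2)² = 269.62²; (x − 105.4)² + (y + 0.1)² = 145.81².
Subtracting the SEIS-02 equation from the SEIS-03 and SEIS-04 equations removes the quadratic terms:
306.6 x − 537.8 y = -57395.57
493.2 x − 235.6 y = -17859.87
Solving the 2×2 system: x ≈ 20.3, y ≈ 118.3 km.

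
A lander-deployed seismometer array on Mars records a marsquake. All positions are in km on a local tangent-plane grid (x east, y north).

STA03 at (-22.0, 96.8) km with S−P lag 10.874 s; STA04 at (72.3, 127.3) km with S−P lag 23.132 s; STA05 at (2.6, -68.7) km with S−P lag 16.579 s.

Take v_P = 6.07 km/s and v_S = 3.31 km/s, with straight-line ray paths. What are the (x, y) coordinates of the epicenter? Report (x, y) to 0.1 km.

x ≈ -65.7 km, y ≈ 30.8 km

Distance from S−P lag: d = Δt · v_P v_S / (v_P − v_S) = Δt · (6.07·3.31)/(6.07−3.31) ≈ 7.2796·Δt.
So d_STA03 = 79.16, d_STA04 = 168.39, d_STA05 = 120.69 km.
Circle about each station: (x + 22.0)² + (y − 96.8)² = 79.16²; (x − 72.3)² + (y − 127.3)² = 168.39²; (x − 2.6)² + (y + 68.7)² = 120.69².
Subtracting pairs of circle equations eliminates x²+y² and gives linear equations (the radical axes):
188.6 x + 61.0 y = -10510.55
49.2 x − 331.0 y = -13427.56
Solving the 2×2 system: x ≈ -65.7, y ≈ 30.8 km.
Check against STA03 (with the unrounded x, y): √((x + 22.0)²+(y − 96.8)²) = 79.15 ≈ 79.16 km. ✓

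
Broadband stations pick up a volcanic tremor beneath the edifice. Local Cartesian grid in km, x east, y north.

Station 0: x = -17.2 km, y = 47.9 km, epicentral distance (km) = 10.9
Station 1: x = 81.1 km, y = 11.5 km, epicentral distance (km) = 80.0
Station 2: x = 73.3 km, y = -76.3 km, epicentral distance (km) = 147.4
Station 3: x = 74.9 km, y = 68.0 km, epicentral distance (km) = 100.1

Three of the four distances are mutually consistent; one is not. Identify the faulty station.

Solve using three stations at a time. Using Station 0, Station 2, Station 3 (subtract circle equations pairwise → linear system) gives (x, y) ≈ (-20.4, 37.5).
Distances from that point to each station vs reported:
  Station 0: calculated 10.9 vs reported 10.9 → residual 0.0 km
  Station 1: calculated 104.8 vs reported 80.0 → residual 24.8 km
  Station 2: calculated 147.4 vs reported 147.4 → residual 0.0 km
  Station 3: calculated 100.1 vs reported 100.1 → residual 0.0 km
Station 0, Station 2, Station 3 are mutually consistent (residuals ≈ 0); Station 1 is off by 24.8 km.

Station 1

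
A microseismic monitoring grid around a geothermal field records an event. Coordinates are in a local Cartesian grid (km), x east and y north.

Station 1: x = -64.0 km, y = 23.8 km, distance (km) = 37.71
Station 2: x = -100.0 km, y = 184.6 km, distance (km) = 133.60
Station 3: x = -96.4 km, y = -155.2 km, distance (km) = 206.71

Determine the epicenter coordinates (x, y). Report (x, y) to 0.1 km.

Circle about each station: (x + 64.0)² + (y − 23.8)² = 37.71²; (x + 100.0)² + (y − 184.6)² = 133.60²; (x + 96.4)² + (y + 155.2)² = 206.71².
Subtracting the Station 1 equation from the Station 2 and Station 3 equations removes the quadratic terms:
-72.0 x + 321.6 y = 22987.80
-64.8 x − 358.0 y = -12589.42
Solving the 2×2 system: x ≈ -89.7, y ≈ 51.4 km.
Check against Station 1 (with the unrounded x, y): √((x + 64.0)²+(y − 23.8)²) = 37.70 ≈ 37.71 km. ✓

(-89.7, 51.4)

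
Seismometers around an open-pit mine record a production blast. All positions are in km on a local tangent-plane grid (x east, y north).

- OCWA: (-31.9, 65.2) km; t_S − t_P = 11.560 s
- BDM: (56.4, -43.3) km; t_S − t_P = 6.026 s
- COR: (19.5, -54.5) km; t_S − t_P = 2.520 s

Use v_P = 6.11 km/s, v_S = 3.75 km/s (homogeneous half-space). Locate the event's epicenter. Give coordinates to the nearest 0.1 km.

(-2.1, -43.0)

Distance from S−P lag: d = Δt · v_P v_S / (v_P − v_S) = Δt · (6.11·3.75)/(6.11−3.75) ≈ 9.7087·Δt.
So d_OCWA = 112.23, d_BDM = 58.50, d_COR = 24.47 km.
Circle about each station: (x + 31.9)² + (y − 65.2)² = 112.23²; (x − 56.4)² + (y + 43.3)² = 58.50²; (x − 19.5)² + (y + 54.5)² = 24.47².
Subtracting pairs of circle equations eliminates x²+y² and gives linear equations (the radical axes):
176.6 x − 217.0 y = 8960.52
102.8 x − 239.4 y = 10078.64
Solving the 2×2 system: x ≈ -2.1, y ≈ -43.0 km.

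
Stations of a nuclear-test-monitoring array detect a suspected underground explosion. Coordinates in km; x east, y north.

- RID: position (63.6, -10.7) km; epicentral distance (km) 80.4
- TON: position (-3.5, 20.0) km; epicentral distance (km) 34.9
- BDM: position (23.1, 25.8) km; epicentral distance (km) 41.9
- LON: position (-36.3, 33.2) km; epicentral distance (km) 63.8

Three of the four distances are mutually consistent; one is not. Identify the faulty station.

Solve using three stations at a time. Using TON, BDM, LON (subtract circle equations pairwise → linear system) gives (x, y) ≈ (7.6, -13.2).
Distances from that point to each station vs reported:
  RID: calculated 56.1 vs reported 80.4 → residual 24.3 km
  TON: calculated 35.0 vs reported 34.9 → residual 0.1 km
  BDM: calculated 42.0 vs reported 41.9 → residual 0.1 km
  LON: calculated 63.9 vs reported 63.8 → residual 0.1 km
TON, BDM, LON are mutually consistent (residuals ≈ 0); RID is off by 24.3 km.

RID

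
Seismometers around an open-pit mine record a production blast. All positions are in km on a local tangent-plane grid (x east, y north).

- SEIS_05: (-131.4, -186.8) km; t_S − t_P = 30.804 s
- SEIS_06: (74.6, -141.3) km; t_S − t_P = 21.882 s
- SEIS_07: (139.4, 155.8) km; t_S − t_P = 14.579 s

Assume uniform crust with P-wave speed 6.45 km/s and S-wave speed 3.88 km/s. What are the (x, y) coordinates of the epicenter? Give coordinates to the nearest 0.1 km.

28.8 km east, 66.8 km north

Distance from S−P lag: d = Δt · v_P v_S / (v_P − v_S) = Δt · (6.45·3.88)/(6.45−3.88) ≈ 9.7377·Δt.
So d_SEIS_05 = 299.96, d_SEIS_06 = 213.08, d_SEIS_07 = 141.97 km.
Circle about each station: (x + 131.4)² + (y + 186.8)² = 299.96²; (x − 74.6)² + (y + 141.3)² = 213.08²; (x − 139.4)² + (y − 155.8)² = 141.97².
Subtracting the SEIS_05 equation from the SEIS_06 and SEIS_07 equations removes the quadratic terms:
412.0 x + 91.0 y = 17943.57
541.6 x + 685.2 y = 61366.32
Solving the 2×2 system: x ≈ 28.8, y ≈ 66.8 km.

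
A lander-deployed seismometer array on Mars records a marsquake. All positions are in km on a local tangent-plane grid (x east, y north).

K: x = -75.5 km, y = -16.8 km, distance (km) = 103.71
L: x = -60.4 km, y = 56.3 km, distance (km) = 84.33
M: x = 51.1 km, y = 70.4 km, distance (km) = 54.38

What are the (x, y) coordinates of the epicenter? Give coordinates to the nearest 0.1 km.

18.6 km east, 26.8 km north

Circle about each station: (x + 75.5)² + (y + 16.8)² = 103.71²; (x + 60.4)² + (y − 56.3)² = 84.33²; (x − 51.1)² + (y − 70.4)² = 54.38².
Subtracting the K equation from the L and M equations removes the quadratic terms:
30.2 x + 146.2 y = 4479.58
253.2 x + 174.4 y = 9383.46
Solving the 2×2 system: x ≈ 18.6, y ≈ 26.8 km.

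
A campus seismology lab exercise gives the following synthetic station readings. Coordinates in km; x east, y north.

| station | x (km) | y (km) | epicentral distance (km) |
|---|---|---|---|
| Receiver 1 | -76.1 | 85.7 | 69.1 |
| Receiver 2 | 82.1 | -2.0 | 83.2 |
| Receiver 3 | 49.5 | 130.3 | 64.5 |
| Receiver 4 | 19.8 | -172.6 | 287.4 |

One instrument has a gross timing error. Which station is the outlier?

Solve using three stations at a time. Using Receiver 1, Receiver 3, Receiver 4 (subtract circle equations pairwise → linear system) gives (x, y) ≈ (-12.6, 113.0).
Distances from that point to each station vs reported:
  Receiver 1: calculated 69.1 vs reported 69.1 → residual 0.0 km
  Receiver 2: calculated 149.0 vs reported 83.2 → residual 65.8 km
  Receiver 3: calculated 64.5 vs reported 64.5 → residual 0.0 km
  Receiver 4: calculated 287.4 vs reported 287.4 → residual 0.0 km
Receiver 1, Receiver 3, Receiver 4 are mutually consistent (residuals ≈ 0); Receiver 2 is off by 65.8 km.

Receiver 2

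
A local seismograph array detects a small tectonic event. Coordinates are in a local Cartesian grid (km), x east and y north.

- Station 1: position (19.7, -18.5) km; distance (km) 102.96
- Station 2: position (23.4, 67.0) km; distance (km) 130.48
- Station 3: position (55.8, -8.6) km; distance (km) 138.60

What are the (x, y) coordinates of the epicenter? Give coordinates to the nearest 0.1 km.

Circle about each station: (x − 19.7)² + (y + 18.5)² = 102.96²; (x − 23.4)² + (y − 67.0)² = 130.48²; (x − 55.8)² + (y + 8.6)² = 138.60².
Subtracting pairs of circle equations eliminates x²+y² and gives linear equations (the radical axes):
7.4 x + 171.0 y = -2118.05
72.2 x + 19.8 y = -6151.94
Solving the 2×2 system: x ≈ -82.8, y ≈ -8.8 km.

(-82.8, -8.8)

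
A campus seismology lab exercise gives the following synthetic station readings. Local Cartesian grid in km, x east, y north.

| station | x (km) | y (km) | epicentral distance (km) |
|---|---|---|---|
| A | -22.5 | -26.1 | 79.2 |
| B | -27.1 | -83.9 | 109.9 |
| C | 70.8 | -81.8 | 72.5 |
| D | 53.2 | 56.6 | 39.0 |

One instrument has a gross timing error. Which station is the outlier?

Solve using three stations at a time. Using A, B, C (subtract circle equations pairwise → linear system) gives (x, y) ≈ (55.2, -11.1).
Distances from that point to each station vs reported:
  A: calculated 79.1 vs reported 79.2 → residual 0.1 km
  B: calculated 109.8 vs reported 109.9 → residual 0.1 km
  C: calculated 72.4 vs reported 72.5 → residual 0.1 km
  D: calculated 67.8 vs reported 39.0 → residual 28.8 km
A, B, C are mutually consistent (residuals ≈ 0); D is off by 28.8 km.

D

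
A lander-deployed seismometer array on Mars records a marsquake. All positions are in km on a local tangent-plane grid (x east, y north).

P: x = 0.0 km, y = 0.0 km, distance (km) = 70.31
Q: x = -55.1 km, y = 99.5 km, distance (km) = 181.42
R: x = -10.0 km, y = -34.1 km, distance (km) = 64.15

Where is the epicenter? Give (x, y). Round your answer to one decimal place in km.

Circle about each station: x² + y² = 70.31²; (x + 55.1)² + (y − 99.5)² = 181.42²; (x + 10.0)² + (y + 34.1)² = 64.15².
Subtracting pairs of circle equations eliminates x²+y² and gives linear equations (the radical axes):
-110.2 x + 199.0 y = -15033.46
-20.0 x − 68.2 y = 2091.08
Solving the 2×2 system: x ≈ 53.0, y ≈ -46.2 km.

(53.0, -46.2)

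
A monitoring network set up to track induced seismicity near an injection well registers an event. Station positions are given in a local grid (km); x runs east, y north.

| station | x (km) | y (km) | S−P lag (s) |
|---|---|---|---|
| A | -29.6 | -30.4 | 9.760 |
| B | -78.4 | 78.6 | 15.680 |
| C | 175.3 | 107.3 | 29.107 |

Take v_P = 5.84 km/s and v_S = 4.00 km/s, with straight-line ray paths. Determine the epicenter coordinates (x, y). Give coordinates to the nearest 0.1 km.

Distance from S−P lag: d = Δt · v_P v_S / (v_P − v_S) = Δt · (5.84·4.00)/(5.84−4.00) ≈ 12.6957·Δt.
So d_A = 123.91, d_B = 199.07, d_C = 369.53 km.
Circle about each station: (x + 29.6)² + (y + 30.4)² = 123.91²; (x + 78.4)² + (y − 78.6)² = 199.07²; (x − 175.3)² + (y − 107.3)² = 369.53².
Subtracting pairs of circle equations eliminates x²+y² and gives linear equations (the radical axes):
-97.6 x + 218.0 y = -13750.98
409.8 x + 275.4 y = -80755.67
Solving the 2×2 system: x ≈ -118.9, y ≈ -116.3 km.
Check against A (with the unrounded x, y): √((x + 29.6)²+(y + 30.4)²) = 123.91 ≈ 123.91 km. ✓

x ≈ -118.9 km, y ≈ -116.3 km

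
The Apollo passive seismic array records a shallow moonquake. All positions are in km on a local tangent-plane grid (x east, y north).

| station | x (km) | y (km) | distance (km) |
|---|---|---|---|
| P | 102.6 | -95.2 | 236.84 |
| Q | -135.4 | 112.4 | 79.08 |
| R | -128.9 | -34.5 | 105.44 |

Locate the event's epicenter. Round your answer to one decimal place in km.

-78.1 km east, 57.9 km north

Circle about each station: (x − 102.6)² + (y + 95.2)² = 236.84²; (x + 135.4)² + (y − 112.4)² = 79.08²; (x + 128.9)² + (y + 34.5)² = 105.44².
Subtracting pairs of circle equations eliminates x²+y² and gives linear equations (the radical axes):
-476.0 x + 415.2 y = 61216.66
-463.0 x + 121.4 y = 43191.25
Solving the 2×2 system: x ≈ -78.1, y ≈ 57.9 km.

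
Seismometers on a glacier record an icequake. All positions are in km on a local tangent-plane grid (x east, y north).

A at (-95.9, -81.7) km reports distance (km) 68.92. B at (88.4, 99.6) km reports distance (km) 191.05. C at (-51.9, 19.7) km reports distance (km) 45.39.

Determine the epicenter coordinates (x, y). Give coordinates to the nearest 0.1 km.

Circle about each station: (x + 95.9)² + (y + 81.7)² = 68.92²; (x − 88.4)² + (y − 99.6)² = 191.05²; (x + 51.9)² + (y − 19.7)² = 45.39².
Subtracting pairs of circle equations eliminates x²+y² and gives linear equations (the radical axes):
368.6 x + 362.6 y = -29887.12
88.0 x + 202.8 y = -10100.29
Solving the 2×2 system: x ≈ -56.0, y ≈ -25.5 km.

-56.0 km east, -25.5 km north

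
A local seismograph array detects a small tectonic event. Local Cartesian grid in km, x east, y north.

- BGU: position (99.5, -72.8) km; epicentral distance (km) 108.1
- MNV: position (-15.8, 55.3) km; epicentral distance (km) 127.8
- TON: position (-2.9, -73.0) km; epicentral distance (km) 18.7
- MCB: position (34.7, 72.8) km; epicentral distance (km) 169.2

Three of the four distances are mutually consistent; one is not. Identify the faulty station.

MNV

Solve using three stations at a time. Using BGU, TON, MCB (subtract circle equations pairwise → linear system) gives (x, y) ≈ (-7.0, -91.2).
Distances from that point to each station vs reported:
  BGU: calculated 108.1 vs reported 108.1 → residual 0.0 km
  MNV: calculated 146.7 vs reported 127.8 → residual 18.9 km
  TON: calculated 18.6 vs reported 18.7 → residual 0.1 km
  MCB: calculated 169.2 vs reported 169.2 → residual 0.0 km
BGU, TON, MCB are mutually consistent (residuals ≈ 0); MNV is off by 18.9 km.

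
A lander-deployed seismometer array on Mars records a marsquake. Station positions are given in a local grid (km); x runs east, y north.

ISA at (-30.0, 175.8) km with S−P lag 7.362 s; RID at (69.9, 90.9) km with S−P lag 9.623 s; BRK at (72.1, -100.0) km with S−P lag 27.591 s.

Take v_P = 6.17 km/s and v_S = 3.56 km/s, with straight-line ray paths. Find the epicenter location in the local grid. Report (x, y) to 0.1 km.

Distance from S−P lag: d = Δt · v_P v_S / (v_P − v_S) = Δt · (6.17·3.56)/(6.17−3.56) ≈ 8.4158·Δt.
So d_ISA = 61.96, d_RID = 80.99, d_BRK = 232.20 km.
Circle about each station: (x + 30.0)² + (y − 175.8)² = 61.96²; (x − 69.9)² + (y − 90.9)² = 80.99²; (x − 72.1)² + (y + 100.0)² = 232.20².
Subtracting pairs of circle equations eliminates x²+y² and gives linear equations (the radical axes):
199.8 x − 169.8 y = -21377.16
204.2 x − 551.6 y = -66685.03
Solving the 2×2 system: x ≈ -6.2, y ≈ 118.6 km.

(-6.2, 118.6)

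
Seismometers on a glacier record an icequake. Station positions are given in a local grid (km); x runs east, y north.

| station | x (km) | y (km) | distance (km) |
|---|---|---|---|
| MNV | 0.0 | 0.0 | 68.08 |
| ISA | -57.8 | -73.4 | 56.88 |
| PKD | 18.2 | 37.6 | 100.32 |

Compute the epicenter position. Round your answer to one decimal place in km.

Circle about each station: x² + y² = 68.08²; (x + 57.8)² + (y + 73.4)² = 56.88²; (x − 18.2)² + (y − 37.6)² = 100.32².
Subtracting pairs of circle equations eliminates x²+y² and gives linear equations (the radical axes):
-115.6 x − 146.8 y = 10127.95
36.4 x + 75.2 y = -3684.22
Solving the 2×2 system: x ≈ -65.9, y ≈ -17.1 km.
Check against MNV (with the unrounded x, y): √(x²+y²) = 68.09 ≈ 68.08 km. ✓

(-65.9, -17.1)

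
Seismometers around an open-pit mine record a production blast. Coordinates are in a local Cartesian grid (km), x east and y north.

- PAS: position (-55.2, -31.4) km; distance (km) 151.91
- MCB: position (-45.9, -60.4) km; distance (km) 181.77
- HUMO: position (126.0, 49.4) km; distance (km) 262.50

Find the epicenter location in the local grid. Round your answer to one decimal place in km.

x ≈ -131.6 km, y ≈ 99.9 km

Circle about each station: (x + 55.2)² + (y + 31.4)² = 151.91²; (x + 45.9)² + (y + 60.4)² = 181.77²; (x − 126.0)² + (y − 49.4)² = 262.50².
Subtracting the PAS equation from the MCB and HUMO equations removes the quadratic terms:
18.6 x − 58.0 y = -8241.71
362.4 x + 161.6 y = -31546.24
Solving the 2×2 system: x ≈ -131.6, y ≈ 99.9 km.
Check against PAS (with the unrounded x, y): √((x + 55.2)²+(y + 31.4)²) = 151.91 ≈ 151.91 km. ✓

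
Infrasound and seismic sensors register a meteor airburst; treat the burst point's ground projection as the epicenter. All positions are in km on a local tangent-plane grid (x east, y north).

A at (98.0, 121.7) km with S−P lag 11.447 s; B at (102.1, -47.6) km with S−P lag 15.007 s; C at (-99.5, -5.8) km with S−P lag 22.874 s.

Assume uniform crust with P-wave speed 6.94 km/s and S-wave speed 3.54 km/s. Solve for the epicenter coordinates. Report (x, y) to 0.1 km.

x ≈ 55.9 km, y ≈ 50.5 km

Distance from S−P lag: d = Δt · v_P v_S / (v_P − v_S) = Δt · (6.94·3.54)/(6.94−3.54) ≈ 7.2258·Δt.
So d_A = 82.71, d_B = 108.44, d_C = 165.28 km.
Circle about each station: (x − 98.0)² + (y − 121.7)² = 82.71²; (x − 102.1)² + (y + 47.6)² = 108.44²; (x + 99.5)² + (y + 5.8)² = 165.28².
Subtracting the A equation from the B and C equations removes the quadratic terms:
8.2 x − 338.6 y = -16643.01
-395.0 x − 255.0 y = -34957.53
Solving the 2×2 system: x ≈ 55.9, y ≈ 50.5 km.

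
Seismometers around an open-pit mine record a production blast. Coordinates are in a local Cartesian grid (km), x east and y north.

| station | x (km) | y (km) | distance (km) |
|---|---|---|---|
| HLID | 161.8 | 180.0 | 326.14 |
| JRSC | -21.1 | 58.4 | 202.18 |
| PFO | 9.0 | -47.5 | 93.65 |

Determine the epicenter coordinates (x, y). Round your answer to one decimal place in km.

Circle about each station: (x − 161.8)² + (y − 180.0)² = 326.14²; (x + 21.1)² + (y − 58.4)² = 202.18²; (x − 9.0)² + (y + 47.5)² = 93.65².
Subtracting the HLID equation from the JRSC and PFO equations removes the quadratic terms:
-365.8 x − 243.2 y = 10767.08
-305.6 x − 455.0 y = 41354.99
Solving the 2×2 system: x ≈ 56.0, y ≈ -128.5 km.

x ≈ 56.0 km, y ≈ -128.5 km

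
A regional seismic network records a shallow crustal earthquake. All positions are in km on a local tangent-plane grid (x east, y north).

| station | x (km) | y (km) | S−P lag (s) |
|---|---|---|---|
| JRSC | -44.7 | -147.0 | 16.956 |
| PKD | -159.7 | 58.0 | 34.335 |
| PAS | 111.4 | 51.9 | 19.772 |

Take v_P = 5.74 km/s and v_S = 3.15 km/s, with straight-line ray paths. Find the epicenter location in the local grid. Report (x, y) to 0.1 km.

(43.9, -68.5)

Distance from S−P lag: d = Δt · v_P v_S / (v_P − v_S) = Δt · (5.74·3.15)/(5.74−3.15) ≈ 6.9811·Δt.
So d_JRSC = 118.37, d_PKD = 239.70, d_PAS = 138.03 km.
Circle about each station: (x + 44.7)² + (y + 147.0)² = 118.37²; (x + 159.7)² + (y − 58.0)² = 239.70²; (x − 111.4)² + (y − 51.9)² = 138.03².
Subtracting the JRSC equation from the PKD and PAS equations removes the quadratic terms:
-230.0 x + 410.0 y = -38183.63
312.2 x + 397.8 y = -13544.34
Solving the 2×2 system: x ≈ 43.9, y ≈ -68.5 km.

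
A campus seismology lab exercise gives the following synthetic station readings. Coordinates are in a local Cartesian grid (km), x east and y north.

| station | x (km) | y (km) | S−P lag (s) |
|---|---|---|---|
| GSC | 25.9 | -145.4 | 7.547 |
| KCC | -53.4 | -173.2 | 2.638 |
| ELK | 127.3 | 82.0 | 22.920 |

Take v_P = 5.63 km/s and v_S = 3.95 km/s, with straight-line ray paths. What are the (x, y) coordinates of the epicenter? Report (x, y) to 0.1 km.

Distance from S−P lag: d = Δt · v_P v_S / (v_P − v_S) = Δt · (5.63·3.95)/(5.63−3.95) ≈ 13.2372·Δt.
So d_GSC = 99.90, d_KCC = 34.92, d_ELK = 303.40 km.
Circle about each station: (x − 25.9)² + (y + 145.4)² = 99.90²; (x + 53.4)² + (y + 173.2)² = 34.92²; (x − 127.3)² + (y − 82.0)² = 303.40².
Subtracting the GSC equation from the KCC and ELK equations removes the quadratic terms:
-158.6 x − 55.6 y = 19798.43
202.8 x + 454.8 y = -80954.23
Solving the 2×2 system: x ≈ -74.0, y ≈ -145.0 km.

-74.0 km east, -145.0 km north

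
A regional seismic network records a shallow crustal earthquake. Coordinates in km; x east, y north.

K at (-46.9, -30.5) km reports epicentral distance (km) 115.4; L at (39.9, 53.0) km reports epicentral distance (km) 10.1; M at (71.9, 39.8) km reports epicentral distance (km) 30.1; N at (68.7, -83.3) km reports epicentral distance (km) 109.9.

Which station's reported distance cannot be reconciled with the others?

Solve using three stations at a time. Using K, L, M (subtract circle equations pairwise → linear system) gives (x, y) ≈ (42.0, 43.1).
Distances from that point to each station vs reported:
  K: calculated 115.4 vs reported 115.4 → residual 0.0 km
  L: calculated 10.1 vs reported 10.1 → residual 0.0 km
  M: calculated 30.1 vs reported 30.1 → residual 0.0 km
  N: calculated 129.2 vs reported 109.9 → residual 19.3 km
K, L, M are mutually consistent (residuals ≈ 0); N is off by 19.3 km.

N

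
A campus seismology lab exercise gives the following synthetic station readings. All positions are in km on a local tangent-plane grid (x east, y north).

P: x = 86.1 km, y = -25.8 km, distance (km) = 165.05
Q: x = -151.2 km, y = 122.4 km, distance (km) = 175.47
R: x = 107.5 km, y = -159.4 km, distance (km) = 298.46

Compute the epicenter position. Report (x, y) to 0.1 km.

24.2 km east, 127.2 km north

Circle about each station: (x − 86.1)² + (y + 25.8)² = 165.05²; (x + 151.2)² + (y − 122.4)² = 175.47²; (x − 107.5)² + (y + 159.4)² = 298.46².
Subtracting the P equation from the Q and R equations removes the quadratic terms:
-474.6 x + 296.4 y = 26216.13
42.8 x − 267.2 y = -32951.11
Solving the 2×2 system: x ≈ 24.2, y ≈ 127.2 km.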